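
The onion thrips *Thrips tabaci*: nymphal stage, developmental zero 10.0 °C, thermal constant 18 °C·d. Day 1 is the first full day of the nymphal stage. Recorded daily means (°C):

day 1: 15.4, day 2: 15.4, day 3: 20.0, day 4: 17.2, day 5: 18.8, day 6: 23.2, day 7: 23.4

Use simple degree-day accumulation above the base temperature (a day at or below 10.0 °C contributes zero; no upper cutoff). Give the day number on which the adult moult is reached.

day 3

Daily DD above 10.0 °C: 5.4, 5.4, 10.0, 7.2, 8.8, 13.2, 13.4.
Cumulative: 5.4, 10.8, 20.8, 28.0, 36.8, 50.0, 63.4.
The total first reaches 18 DD on day 3.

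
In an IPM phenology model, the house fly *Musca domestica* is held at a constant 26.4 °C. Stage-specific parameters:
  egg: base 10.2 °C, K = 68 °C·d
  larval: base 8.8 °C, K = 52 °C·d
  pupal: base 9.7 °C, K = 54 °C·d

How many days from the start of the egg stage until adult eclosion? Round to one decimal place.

10.4 days

egg: 68 / (26.4 − 10.2) = 68 / 16.2 = 4.198 d.
larval: 52 / (26.4 − 8.8) = 52 / 17.6 = 2.955 d.
pupal: 54 / (26.4 − 9.7) = 54 / 16.7 = 3.234 d.
Sum = 10.386 ≈ 10.4 days.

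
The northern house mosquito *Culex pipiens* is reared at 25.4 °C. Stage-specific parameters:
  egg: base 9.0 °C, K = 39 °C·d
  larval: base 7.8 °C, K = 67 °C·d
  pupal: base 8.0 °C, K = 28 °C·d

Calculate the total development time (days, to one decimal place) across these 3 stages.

7.8 days

egg: 39 / (25.4 − 9.0) = 39 / 16.4 = 2.378 d.
larval: 67 / (25.4 − 7.8) = 67 / 17.6 = 3.807 d.
pupal: 28 / (25.4 − 8.0) = 28 / 17.4 = 1.609 d.
Sum = 7.794 ≈ 7.8 days.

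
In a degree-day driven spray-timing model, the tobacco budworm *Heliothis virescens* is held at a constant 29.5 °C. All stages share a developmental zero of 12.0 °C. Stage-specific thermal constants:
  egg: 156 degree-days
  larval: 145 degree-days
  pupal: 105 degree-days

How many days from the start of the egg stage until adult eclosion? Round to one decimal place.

Daily accumulation at 29.5 °C = 29.5 − 12.0 = 17.5 DD/day.
Total K = 156 + 145 + 105 = 406 DD.
Total duration = 406 / 17.5 = 23.200 ≈ 23.2 days.

23.2 days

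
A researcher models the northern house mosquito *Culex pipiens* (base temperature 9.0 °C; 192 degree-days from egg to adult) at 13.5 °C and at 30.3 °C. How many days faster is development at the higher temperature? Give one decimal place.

At 13.5 °C: 192 / (13.5 − 9.0) = 192 / 4.5 = 42.667 d.
At 30.3 °C: 192 / (30.3 − 9.0) = 192 / 21.3 = 9.014 d.
Difference = |42.667 − 9.014| = 33.653 ≈ 33.7 days.

33.7 days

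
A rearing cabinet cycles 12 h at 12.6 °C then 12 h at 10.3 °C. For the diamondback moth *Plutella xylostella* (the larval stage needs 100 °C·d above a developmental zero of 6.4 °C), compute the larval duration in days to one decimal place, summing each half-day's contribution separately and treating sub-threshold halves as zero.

Day half: max(0, 12.6 − 6.4) × 0.5 = 6.2 × 0.5 = 3.10 DD.
Night half: max(0, 10.3 − 6.4) × 0.5 = 3.9 × 0.5 = 1.95 DD.
Per 24 h: 5.05 DD/day.
Duration = 100 / 5.05 = 19.802 ≈ 19.8 days.

19.8 days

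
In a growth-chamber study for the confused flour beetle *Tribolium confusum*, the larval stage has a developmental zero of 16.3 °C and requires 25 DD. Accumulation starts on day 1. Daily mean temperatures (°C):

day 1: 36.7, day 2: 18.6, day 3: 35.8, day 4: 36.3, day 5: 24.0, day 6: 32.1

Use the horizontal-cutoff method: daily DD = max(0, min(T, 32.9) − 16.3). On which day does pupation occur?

Daily DD above 16.3 °C (capped at 16.6): 16.6, 2.3, 16.6, 16.6, 7.7, 15.8.
Cumulative: 16.6, 18.9, 35.5, 52.1, 59.8, 75.6.
The total first reaches 25 DD on day 3.

day 3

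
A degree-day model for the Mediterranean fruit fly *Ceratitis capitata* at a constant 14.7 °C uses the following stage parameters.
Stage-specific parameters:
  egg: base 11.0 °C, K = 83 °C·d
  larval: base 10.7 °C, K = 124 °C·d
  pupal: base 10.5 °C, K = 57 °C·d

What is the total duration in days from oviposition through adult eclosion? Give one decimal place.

67.0 days

egg: 83 / (14.7 − 11.0) = 83 / 3.7 = 22.432 d.
larval: 124 / (14.7 − 10.7) = 124 / 4.0 = 31.000 d.
pupal: 57 / (14.7 − 10.5) = 57 / 4.2 = 13.571 d.
Sum = 67.004 ≈ 67.0 days.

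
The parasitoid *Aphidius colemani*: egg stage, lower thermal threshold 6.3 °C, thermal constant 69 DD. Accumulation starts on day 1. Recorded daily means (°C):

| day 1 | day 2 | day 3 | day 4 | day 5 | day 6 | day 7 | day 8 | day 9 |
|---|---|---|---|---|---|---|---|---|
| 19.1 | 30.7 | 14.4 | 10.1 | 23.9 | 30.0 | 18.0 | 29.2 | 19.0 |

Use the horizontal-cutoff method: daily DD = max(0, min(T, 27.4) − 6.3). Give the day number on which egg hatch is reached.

day 6

Daily DD above 6.3 °C (capped at 21.1): 12.8, 21.1, 8.1, 3.8, 17.6, 21.1, 11.7, 21.1, 12.7.
Cumulative: 12.8, 33.9, 42.0, 45.8, 63.4, 84.5, 96.2, 117.3, 130.0.
The total first reaches 69 DD on day 6.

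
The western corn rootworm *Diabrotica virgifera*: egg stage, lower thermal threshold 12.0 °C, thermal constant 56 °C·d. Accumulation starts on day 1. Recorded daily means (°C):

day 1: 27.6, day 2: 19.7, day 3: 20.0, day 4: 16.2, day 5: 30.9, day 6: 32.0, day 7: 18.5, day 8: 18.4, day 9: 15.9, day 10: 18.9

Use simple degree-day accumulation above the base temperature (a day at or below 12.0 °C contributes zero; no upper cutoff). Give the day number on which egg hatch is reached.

day 6

Daily DD above 12.0 °C: 15.6, 7.7, 8.0, 4.2, 18.9, 20.0, 6.5, 6.4, 3.9, 6.9.
Cumulative: 15.6, 23.3, 31.3, 35.5, 54.4, 74.4, 80.9, 87.3, 91.2, 98.1.
The total first reaches 56 DD on day 6.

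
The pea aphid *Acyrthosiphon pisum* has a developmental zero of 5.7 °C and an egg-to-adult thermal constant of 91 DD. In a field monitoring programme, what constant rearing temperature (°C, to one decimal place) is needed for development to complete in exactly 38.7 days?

Required daily accumulation = 91 / 38.7 = 2.351 DD/day.
T = T_base + 2.351 = 5.7 + 2.351 = 8.051 ≈ 8.1 °C.

8.1 °C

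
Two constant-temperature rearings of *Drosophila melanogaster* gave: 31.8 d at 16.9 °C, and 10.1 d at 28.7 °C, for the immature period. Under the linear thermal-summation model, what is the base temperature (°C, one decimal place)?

Equal thermal constants: D₁(T₁ − T_b) = D₂(T₂ − T_b).
31.8·(16.9 − T_b) = 10.1·(28.7 − T_b)
T_b = (31.8·16.9 − 10.1·28.7) / (31.8 − 10.1) = 247.55 / 21.7 = 11.408 °C ≈ 11.4 °C.

11.4 °C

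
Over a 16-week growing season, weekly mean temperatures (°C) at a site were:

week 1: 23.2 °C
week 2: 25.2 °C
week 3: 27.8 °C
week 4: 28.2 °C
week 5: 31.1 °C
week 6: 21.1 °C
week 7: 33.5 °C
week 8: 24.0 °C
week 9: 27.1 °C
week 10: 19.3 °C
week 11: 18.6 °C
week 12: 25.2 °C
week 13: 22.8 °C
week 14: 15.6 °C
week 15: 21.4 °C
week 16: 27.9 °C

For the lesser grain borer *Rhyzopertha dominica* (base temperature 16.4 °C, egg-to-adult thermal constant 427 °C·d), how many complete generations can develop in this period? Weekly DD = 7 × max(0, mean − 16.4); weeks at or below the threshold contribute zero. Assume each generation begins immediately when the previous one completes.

Weekly DD (7 × max(0, T̄ − 16.4)): 47.6, 61.6, 79.8, 82.6, 102.9, 32.9, 119.7, 53.2, 74.9, 20.3, 15.4, 61.6, 44.8, 0.0, 35.0, 80.5.
Season total = 912.8 DD.
Complete generations = ⌊912.8 / 427⌋ = 2.

2 generations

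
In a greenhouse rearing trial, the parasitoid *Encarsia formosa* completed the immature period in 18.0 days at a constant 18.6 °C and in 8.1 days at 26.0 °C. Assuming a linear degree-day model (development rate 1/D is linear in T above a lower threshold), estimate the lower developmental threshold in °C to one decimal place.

12.5 °C

Equal thermal constants: D₁(T₁ − T_b) = D₂(T₂ − T_b).
18.0·(18.6 − T_b) = 8.1·(26.0 − T_b)
T_b = (18.0·18.6 − 8.1·26.0) / (18.0 − 8.1) = 124.20 / 9.9 = 12.545 °C ≈ 12.5 °C.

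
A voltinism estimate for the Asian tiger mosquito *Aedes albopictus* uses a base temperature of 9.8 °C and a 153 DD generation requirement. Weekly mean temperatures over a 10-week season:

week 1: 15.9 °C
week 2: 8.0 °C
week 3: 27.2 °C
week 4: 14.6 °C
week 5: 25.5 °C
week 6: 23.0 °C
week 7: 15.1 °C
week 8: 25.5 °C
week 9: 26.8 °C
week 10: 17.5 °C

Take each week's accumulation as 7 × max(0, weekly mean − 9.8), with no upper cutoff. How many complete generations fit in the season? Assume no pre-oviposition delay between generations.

4 generations

Weekly DD (7 × max(0, T̄ − 9.8)): 42.7, 0.0, 121.8, 33.6, 109.9, 92.4, 37.1, 109.9, 119.0, 53.9.
Season total = 720.3 DD.
Complete generations = ⌊720.3 / 153⌋ = 4.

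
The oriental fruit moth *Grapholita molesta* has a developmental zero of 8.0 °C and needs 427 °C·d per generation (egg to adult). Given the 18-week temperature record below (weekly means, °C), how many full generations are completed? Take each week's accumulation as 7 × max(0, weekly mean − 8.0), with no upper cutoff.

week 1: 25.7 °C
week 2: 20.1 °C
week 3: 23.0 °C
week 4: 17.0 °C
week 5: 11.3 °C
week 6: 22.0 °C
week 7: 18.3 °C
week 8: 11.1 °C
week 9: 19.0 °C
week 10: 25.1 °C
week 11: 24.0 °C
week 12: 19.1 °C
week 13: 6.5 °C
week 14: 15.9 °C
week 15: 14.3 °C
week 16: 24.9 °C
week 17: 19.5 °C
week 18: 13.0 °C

Weekly DD (7 × max(0, T̄ − 8.0)): 123.9, 84.7, 105.0, 63.0, 23.1, 98.0, 72.1, 21.7, 77.0, 119.7, 112.0, 77.7, 0.0, 55.3, 44.1, 118.3, 80.5, 35.0.
Season total = 1311.1 DD.
Complete generations = ⌊1311.1 / 427⌋ = 3.

3 generations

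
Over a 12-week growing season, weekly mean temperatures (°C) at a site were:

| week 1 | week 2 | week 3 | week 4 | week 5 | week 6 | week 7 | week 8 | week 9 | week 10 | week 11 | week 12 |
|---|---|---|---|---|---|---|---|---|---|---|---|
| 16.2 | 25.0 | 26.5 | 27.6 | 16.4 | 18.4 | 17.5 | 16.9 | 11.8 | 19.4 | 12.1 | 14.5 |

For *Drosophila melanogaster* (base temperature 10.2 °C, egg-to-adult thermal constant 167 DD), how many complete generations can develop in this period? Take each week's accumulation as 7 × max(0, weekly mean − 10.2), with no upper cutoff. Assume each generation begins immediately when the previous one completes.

Weekly DD (7 × max(0, T̄ − 10.2)): 42.0, 103.6, 114.1, 121.8, 43.4, 57.4, 51.1, 46.9, 11.2, 64.4, 13.3, 30.1.
Season total = 699.3 DD.
Complete generations = ⌊699.3 / 167⌋ = 4.

4 generations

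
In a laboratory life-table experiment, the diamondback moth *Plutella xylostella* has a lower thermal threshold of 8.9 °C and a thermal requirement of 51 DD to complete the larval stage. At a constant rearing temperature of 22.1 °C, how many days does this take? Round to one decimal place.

3.9 days

Daily accumulation = 22.1 − 8.9 = 13.2 DD/day.
Duration = 51 / 13.2 = 3.864 ≈ 3.9 days.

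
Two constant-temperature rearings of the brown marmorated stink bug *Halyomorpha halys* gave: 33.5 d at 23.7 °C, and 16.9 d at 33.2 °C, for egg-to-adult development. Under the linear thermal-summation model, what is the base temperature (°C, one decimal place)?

14.0 °C

Under the model K = D·(T − T_b), so D₁·(T₁ − T_b) = D₂·(T₂ − T_b).
33.5·(23.7 − T_b) = 16.9·(33.2 − T_b)
T_b = (33.5·23.7 − 16.9·33.2) / (33.5 − 16.9) = 232.87 / 16.6 = 14.028 °C ≈ 14.0 °C.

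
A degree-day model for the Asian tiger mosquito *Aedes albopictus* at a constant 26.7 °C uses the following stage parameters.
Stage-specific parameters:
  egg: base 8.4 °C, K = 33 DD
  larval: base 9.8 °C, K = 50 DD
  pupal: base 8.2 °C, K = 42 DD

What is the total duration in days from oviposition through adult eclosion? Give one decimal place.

egg: 33 / (26.7 − 8.4) = 33 / 18.3 = 1.803 d.
larval: 50 / (26.7 − 9.8) = 50 / 16.9 = 2.959 d.
pupal: 42 / (26.7 − 8.2) = 42 / 18.5 = 2.270 d.
Sum = 7.032 ≈ 7.0 days.

7.0 days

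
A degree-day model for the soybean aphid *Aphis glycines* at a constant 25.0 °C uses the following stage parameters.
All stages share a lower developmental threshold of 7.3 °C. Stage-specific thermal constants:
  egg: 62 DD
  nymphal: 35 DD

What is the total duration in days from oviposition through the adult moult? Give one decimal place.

Daily accumulation at 25.0 °C = 25.0 − 7.3 = 17.7 DD/day.
Total K = 62 + 35 = 97 DD.
Total duration = 97 / 17.7 = 5.480 ≈ 5.5 days.

5.5 days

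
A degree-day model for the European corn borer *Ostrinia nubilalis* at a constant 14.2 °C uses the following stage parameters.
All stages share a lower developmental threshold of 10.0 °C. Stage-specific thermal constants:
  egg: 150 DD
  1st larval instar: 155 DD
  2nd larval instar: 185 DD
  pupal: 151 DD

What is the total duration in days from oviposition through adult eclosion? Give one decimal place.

152.6 days

Daily accumulation at 14.2 °C = 14.2 − 10.0 = 4.2 DD/day.
Total K = 150 + 155 + 185 + 151 = 641 DD.
Total duration = 641 / 4.2 = 152.619 ≈ 152.6 days.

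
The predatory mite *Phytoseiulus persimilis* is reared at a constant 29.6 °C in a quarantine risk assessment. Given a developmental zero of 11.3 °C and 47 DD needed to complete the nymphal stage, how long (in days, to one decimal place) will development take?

2.6 days

Daily accumulation = 29.6 − 11.3 = 18.3 DD/day.
Duration = 47 / 18.3 = 2.568 ≈ 2.6 days.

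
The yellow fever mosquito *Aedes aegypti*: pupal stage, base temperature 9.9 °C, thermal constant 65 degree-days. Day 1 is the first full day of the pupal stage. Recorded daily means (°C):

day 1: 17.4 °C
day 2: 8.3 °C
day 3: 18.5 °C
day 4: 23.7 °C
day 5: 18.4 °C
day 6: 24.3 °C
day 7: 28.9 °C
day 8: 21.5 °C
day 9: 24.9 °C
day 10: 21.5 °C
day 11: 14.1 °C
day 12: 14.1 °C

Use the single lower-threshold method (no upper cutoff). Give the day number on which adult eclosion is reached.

Daily DD above 9.9 °C: 7.5, 0.0, 8.6, 13.8, 8.5, 14.4, 19.0, 11.6, 15.0, 11.6, 4.2, 4.2.
Cumulative: 7.5, 7.5, 16.1, 29.9, 38.4, 52.8, 71.8, 83.4, 98.4, 110.0, 114.2, 118.4.
The total first reaches 65 DD on day 7.

day 7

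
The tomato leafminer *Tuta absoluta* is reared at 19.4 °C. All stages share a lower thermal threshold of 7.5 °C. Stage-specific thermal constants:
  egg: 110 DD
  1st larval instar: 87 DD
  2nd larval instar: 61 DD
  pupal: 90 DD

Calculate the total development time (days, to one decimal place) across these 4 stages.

29.2 days

Daily accumulation at 19.4 °C = 19.4 − 7.5 = 11.9 DD/day.
Total K = 110 + 87 + 61 + 90 = 348 DD.
Total duration = 348 / 11.9 = 29.244 ≈ 29.2 days.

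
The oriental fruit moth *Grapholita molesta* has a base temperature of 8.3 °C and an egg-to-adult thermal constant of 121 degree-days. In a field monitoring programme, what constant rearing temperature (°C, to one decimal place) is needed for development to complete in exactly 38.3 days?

Required daily accumulation = 121 / 38.3 = 3.159 DD/day.
T = T_base + 3.159 = 8.3 + 3.159 = 11.459 ≈ 11.5 °C.

11.5 °C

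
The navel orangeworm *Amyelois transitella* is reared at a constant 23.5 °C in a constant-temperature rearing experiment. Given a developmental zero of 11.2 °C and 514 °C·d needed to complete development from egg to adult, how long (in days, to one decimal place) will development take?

41.8 days

Daily accumulation = 23.5 − 11.2 = 12.3 DD/day.
Duration = 514 / 12.3 = 41.789 ≈ 41.8 days.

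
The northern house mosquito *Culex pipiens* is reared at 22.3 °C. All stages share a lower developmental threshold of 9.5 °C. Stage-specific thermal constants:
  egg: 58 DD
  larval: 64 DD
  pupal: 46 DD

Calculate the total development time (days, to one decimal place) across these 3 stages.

Daily accumulation at 22.3 °C = 22.3 − 9.5 = 12.8 DD/day.
Total K = 58 + 64 + 46 = 168 DD.
Total duration = 168 / 12.8 = 13.125 ≈ 13.1 days.

13.1 days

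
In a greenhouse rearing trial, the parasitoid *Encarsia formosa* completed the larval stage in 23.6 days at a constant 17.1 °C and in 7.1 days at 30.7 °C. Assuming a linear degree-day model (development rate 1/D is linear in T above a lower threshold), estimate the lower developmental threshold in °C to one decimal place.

Equal thermal constants: D₁(T₁ − T_b) = D₂(T₂ − T_b).
23.6·(17.1 − T_b) = 7.1·(30.7 − T_b)
T_b = (23.6·17.1 − 7.1·30.7) / (23.6 − 7.1) = 185.59 / 16.5 = 11.248 °C ≈ 11.2 °C.

11.2 °C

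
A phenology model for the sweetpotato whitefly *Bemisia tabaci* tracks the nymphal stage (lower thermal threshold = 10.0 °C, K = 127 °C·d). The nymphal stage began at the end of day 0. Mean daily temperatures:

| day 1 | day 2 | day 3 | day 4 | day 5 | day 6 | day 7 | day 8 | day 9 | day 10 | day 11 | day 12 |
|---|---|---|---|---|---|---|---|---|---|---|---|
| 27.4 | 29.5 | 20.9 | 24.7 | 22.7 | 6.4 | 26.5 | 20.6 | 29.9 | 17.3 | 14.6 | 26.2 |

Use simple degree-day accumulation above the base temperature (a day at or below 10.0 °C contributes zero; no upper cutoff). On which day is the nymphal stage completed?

Daily DD above 10.0 °C: 17.4, 19.5, 10.9, 14.7, 12.7, 0.0, 16.5, 10.6, 19.9, 7.3, 4.6, 16.2.
Cumulative: 17.4, 36.9, 47.8, 62.5, 75.2, 75.2, 91.7, 102.3, 122.2, 129.5, 134.1, 150.3.
The total first reaches 127 DD on day 10.

day 10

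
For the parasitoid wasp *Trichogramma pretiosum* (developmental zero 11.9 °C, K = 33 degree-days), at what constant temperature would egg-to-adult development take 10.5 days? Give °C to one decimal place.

Required daily accumulation = 33 / 10.5 = 3.143 DD/day.
T = T_base + 3.143 = 11.9 + 3.143 = 15.043 ≈ 15.0 °C.

15.0 °C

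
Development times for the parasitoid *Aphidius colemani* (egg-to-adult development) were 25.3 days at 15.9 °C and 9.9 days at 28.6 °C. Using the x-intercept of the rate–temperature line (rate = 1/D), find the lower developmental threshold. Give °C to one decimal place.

7.7 °C

Equal thermal constants: D₁(T₁ − T_b) = D₂(T₂ − T_b).
25.3·(15.9 − T_b) = 9.9·(28.6 − T_b)
T_b = (25.3·15.9 − 9.9·28.6) / (25.3 − 9.9) = 119.13 / 15.4 = 7.736 °C ≈ 7.7 °C.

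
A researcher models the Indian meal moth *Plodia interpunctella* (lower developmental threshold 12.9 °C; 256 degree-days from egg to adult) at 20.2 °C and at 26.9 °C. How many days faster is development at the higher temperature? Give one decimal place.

16.8 days

At 20.2 °C: 256 / (20.2 − 12.9) = 256 / 7.3 = 35.068 d.
At 26.9 °C: 256 / (26.9 − 12.9) = 256 / 14.0 = 18.286 d.
Difference = |35.068 − 18.286| = 16.783 ≈ 16.8 days.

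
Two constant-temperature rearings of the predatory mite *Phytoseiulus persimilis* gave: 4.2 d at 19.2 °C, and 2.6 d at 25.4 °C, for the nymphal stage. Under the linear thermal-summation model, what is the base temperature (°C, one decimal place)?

Under the model K = D·(T − T_b), so D₁·(T₁ − T_b) = D₂·(T₂ − T_b).
4.2·(19.2 − T_b) = 2.6·(25.4 − T_b)
T_b = (4.2·19.2 − 2.6·25.4) / (4.2 − 2.6) = 14.60 / 1.6 = 9.125 °C ≈ 9.1 °C.

9.1 °C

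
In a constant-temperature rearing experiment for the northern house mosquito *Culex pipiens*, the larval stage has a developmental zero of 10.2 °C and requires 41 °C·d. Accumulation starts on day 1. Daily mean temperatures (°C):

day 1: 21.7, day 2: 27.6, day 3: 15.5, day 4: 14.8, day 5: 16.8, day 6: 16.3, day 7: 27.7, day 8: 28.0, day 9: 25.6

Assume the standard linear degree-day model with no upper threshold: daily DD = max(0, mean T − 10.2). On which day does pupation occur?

Daily DD above 10.2 °C: 11.5, 17.4, 5.3, 4.6, 6.6, 6.1, 17.5, 17.8, 15.4.
Cumulative: 11.5, 28.9, 34.2, 38.8, 45.4, 51.5, 69.0, 86.8, 102.2.
The total first reaches 41 DD on day 5.

day 5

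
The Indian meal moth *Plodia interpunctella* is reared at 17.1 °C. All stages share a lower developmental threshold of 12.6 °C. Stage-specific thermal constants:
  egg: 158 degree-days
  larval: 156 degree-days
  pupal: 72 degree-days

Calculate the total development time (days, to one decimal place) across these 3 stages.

85.8 days

Daily accumulation at 17.1 °C = 17.1 − 12.6 = 4.5 DD/day.
Total K = 158 + 156 + 72 = 386 DD.
Total duration = 386 / 4.5 = 85.778 ≈ 85.8 days.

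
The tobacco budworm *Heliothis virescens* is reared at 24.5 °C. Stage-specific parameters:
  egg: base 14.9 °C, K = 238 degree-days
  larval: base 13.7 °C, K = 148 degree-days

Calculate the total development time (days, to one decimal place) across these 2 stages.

38.5 days

egg: 238 / (24.5 − 14.9) = 238 / 9.6 = 24.792 d.
larval: 148 / (24.5 − 13.7) = 148 / 10.8 = 13.704 d.
Sum = 38.495 ≈ 38.5 days.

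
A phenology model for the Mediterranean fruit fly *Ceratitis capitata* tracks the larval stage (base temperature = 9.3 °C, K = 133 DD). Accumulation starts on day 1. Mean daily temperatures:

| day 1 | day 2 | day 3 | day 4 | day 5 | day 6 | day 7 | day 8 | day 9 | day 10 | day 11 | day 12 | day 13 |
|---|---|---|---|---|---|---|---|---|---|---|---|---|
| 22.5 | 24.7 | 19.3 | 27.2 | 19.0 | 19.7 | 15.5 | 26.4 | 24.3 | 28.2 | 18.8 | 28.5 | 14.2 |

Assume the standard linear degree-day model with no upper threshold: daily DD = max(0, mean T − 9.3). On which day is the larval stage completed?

Daily DD above 9.3 °C: 13.2, 15.4, 10.0, 17.9, 9.7, 10.4, 6.2, 17.1, 15.0, 18.9, 9.5, 19.2, 4.9.
Cumulative: 13.2, 28.6, 38.6, 56.5, 66.2, 76.6, 82.8, 99.9, 114.9, 133.8, 143.3, 162.5, 167.4.
The total first reaches 133 DD on day 10.

day 10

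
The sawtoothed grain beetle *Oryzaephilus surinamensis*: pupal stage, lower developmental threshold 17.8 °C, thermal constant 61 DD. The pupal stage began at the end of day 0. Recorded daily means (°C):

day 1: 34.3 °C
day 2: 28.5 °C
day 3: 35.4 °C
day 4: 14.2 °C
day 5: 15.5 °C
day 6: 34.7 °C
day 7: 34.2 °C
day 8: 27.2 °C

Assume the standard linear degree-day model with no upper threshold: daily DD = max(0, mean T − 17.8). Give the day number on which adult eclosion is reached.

Daily DD above 17.8 °C: 16.5, 10.7, 17.6, 0.0, 0.0, 16.9, 16.4, 9.4.
Cumulative: 16.5, 27.2, 44.8, 44.8, 44.8, 61.7, 78.1, 87.5.
The total first reaches 61 DD on day 6.

day 6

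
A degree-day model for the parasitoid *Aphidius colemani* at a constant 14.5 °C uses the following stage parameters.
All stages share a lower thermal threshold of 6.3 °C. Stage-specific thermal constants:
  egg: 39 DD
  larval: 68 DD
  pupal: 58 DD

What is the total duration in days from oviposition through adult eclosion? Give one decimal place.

20.1 days

Daily accumulation at 14.5 °C = 14.5 − 6.3 = 8.2 DD/day.
Total K = 39 + 68 + 58 = 165 DD.
Total duration = 165 / 8.2 = 20.122 ≈ 20.1 days.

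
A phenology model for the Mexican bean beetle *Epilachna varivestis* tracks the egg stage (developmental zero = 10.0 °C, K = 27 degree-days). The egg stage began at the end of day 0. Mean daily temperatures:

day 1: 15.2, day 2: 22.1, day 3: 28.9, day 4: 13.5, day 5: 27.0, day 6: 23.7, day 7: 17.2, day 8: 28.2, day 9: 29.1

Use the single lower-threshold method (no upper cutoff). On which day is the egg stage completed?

day 3

Daily DD above 10.0 °C: 5.2, 12.1, 18.9, 3.5, 17.0, 13.7, 7.2, 18.2, 19.1.
Cumulative: 5.2, 17.3, 36.2, 39.7, 56.7, 70.4, 77.6, 95.8, 114.9.
The total first reaches 27 DD on day 3.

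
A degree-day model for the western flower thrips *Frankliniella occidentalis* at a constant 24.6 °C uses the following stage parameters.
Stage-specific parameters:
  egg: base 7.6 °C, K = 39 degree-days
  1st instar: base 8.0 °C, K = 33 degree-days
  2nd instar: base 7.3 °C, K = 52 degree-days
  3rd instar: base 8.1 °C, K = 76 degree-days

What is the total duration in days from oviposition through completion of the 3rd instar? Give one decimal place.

11.9 days

egg: 39 / (24.6 − 7.6) = 39 / 17.0 = 2.294 d.
1st instar: 33 / (24.6 − 8.0) = 33 / 16.6 = 1.988 d.
2nd instar: 52 / (24.6 − 7.3) = 52 / 17.3 = 3.006 d.
3rd instar: 76 / (24.6 − 8.1) = 76 / 16.5 = 4.606 d.
Sum = 11.894 ≈ 11.9 days.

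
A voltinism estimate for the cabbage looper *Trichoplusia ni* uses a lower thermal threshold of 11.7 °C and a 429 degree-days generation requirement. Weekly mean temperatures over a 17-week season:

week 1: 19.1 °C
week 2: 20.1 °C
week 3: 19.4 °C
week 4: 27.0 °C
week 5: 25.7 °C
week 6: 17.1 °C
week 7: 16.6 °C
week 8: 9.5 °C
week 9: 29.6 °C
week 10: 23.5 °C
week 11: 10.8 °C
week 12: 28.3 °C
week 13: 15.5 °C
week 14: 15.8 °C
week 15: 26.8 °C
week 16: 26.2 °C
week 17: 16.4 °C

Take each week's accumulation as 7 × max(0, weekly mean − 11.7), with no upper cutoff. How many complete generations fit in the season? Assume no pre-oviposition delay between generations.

Weekly DD (7 × max(0, T̄ − 11.7)): 51.8, 58.8, 53.9, 107.1, 98.0, 37.8, 34.3, 0.0, 125.3, 82.6, 0.0, 116.2, 26.6, 28.7, 105.7, 101.5, 32.9.
Season total = 1061.2 DD.
Complete generations = ⌊1061.2 / 429⌋ = 2.

2 generations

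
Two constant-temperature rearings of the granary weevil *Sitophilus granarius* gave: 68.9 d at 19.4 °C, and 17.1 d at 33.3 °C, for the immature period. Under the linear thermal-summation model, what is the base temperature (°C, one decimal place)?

14.8 °C

Linear rate model ⇒ the product D·(T − T_b) is constant across temperatures.
68.9·(19.4 − T_b) = 17.1·(33.3 − T_b)
T_b = (68.9·19.4 − 17.1·33.3) / (68.9 − 17.1) = 767.23 / 51.8 = 14.811 °C ≈ 14.8 °C.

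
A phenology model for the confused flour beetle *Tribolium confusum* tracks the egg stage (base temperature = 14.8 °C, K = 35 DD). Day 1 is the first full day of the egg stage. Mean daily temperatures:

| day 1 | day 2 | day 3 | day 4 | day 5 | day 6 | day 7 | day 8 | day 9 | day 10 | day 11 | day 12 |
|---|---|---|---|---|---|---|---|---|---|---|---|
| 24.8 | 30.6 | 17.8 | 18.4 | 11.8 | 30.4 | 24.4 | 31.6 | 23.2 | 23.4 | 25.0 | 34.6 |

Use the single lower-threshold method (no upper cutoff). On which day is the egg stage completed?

day 6

Daily DD above 14.8 °C: 10.0, 15.8, 3.0, 3.6, 0.0, 15.6, 9.6, 16.8, 8.4, 8.6, 10.2, 19.8.
Cumulative: 10.0, 25.8, 28.8, 32.4, 32.4, 48.0, 57.6, 74.4, 82.8, 91.4, 101.6, 121.4.
The total first reaches 35 DD on day 6.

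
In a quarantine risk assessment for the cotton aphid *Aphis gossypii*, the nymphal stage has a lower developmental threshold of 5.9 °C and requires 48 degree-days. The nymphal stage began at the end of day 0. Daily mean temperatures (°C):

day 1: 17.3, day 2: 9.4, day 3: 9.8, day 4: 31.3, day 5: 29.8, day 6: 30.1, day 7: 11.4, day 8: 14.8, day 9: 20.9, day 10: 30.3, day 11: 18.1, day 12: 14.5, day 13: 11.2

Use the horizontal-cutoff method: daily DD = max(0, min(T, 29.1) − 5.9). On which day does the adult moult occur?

Daily DD above 5.9 °C (capped at 23.2): 11.4, 3.5, 3.9, 23.2, 23.2, 23.2, 5.5, 8.9, 15.0, 23.2, 12.2, 8.6, 5.3.
Cumulative: 11.4, 14.9, 18.8, 42.0, 65.2, 88.4, 93.9, 102.8, 117.8, 141.0, 153.2, 161.8, 167.1.
The total first reaches 48 DD on day 5.

day 5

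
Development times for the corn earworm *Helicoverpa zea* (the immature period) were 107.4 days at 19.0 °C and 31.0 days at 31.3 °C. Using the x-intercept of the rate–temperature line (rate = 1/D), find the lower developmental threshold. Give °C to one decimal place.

14.0 °C

Equal thermal constants: D₁(T₁ − T_b) = D₂(T₂ − T_b).
107.4·(19.0 − T_b) = 31.0·(31.3 − T_b)
T_b = (107.4·19.0 − 31.0·31.3) / (107.4 − 31.0) = 1070.30 / 76.4 = 14.009 °C ≈ 14.0 °C.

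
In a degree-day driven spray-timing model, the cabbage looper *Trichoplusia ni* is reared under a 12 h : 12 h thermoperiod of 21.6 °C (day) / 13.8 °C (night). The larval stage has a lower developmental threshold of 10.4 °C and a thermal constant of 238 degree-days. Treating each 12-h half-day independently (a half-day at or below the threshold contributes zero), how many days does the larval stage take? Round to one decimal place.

32.6 days

Day half: max(0, 21.6 − 10.4) × 0.5 = 11.2 × 0.5 = 5.60 DD.
Night half: max(0, 13.8 − 10.4) × 0.5 = 3.4 × 0.5 = 1.70 DD.
Per 24 h: 7.30 DD/day.
Duration = 238 / 7.30 = 32.603 ≈ 32.6 days.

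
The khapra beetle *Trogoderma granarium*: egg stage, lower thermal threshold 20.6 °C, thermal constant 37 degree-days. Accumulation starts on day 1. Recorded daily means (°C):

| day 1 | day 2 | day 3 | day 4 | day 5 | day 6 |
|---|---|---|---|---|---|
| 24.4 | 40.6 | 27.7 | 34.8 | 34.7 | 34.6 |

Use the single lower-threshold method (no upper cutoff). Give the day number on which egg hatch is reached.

Daily DD above 20.6 °C: 3.8, 20.0, 7.1, 14.2, 14.1, 14.0.
Cumulative: 3.8, 23.8, 30.9, 45.1, 59.2, 73.2.
The total first reaches 37 DD on day 4.

day 4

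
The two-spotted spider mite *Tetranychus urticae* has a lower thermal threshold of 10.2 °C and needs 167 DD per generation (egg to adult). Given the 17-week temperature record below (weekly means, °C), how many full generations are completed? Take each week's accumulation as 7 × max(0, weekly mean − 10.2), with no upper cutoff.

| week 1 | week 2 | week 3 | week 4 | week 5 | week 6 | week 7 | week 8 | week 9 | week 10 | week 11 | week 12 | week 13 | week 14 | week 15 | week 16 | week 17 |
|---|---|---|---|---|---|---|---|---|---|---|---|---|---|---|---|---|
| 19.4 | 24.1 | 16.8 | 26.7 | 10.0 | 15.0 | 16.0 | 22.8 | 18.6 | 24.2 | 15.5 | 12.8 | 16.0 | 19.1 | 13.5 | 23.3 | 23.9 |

6 generations

Weekly DD (7 × max(0, T̄ − 10.2)): 64.4, 97.3, 46.2, 115.5, 0.0, 33.6, 40.6, 88.2, 58.8, 98.0, 37.1, 18.2, 40.6, 62.3, 23.1, 91.7, 95.9.
Season total = 1011.5 DD.
Complete generations = ⌊1011.5 / 167⌋ = 6.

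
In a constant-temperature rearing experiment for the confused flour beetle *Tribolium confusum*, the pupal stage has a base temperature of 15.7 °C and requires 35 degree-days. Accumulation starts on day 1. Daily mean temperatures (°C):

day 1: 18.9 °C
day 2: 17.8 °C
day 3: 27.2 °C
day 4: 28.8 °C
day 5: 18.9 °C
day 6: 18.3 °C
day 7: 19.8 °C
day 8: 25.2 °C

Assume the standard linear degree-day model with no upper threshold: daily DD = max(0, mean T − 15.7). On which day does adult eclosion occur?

Daily DD above 15.7 °C: 3.2, 2.1, 11.5, 13.1, 3.2, 2.6, 4.1, 9.5.
Cumulative: 3.2, 5.3, 16.8, 29.9, 33.1, 35.7, 39.8, 49.3.
The total first reaches 35 DD on day 6.

day 6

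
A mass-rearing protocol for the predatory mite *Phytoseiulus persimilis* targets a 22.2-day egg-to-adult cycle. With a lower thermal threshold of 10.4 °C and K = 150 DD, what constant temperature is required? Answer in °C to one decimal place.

17.2 °C

Required daily accumulation = 150 / 22.2 = 6.757 DD/day.
T = T_base + 6.757 = 10.4 + 6.757 = 17.157 ≈ 17.2 °C.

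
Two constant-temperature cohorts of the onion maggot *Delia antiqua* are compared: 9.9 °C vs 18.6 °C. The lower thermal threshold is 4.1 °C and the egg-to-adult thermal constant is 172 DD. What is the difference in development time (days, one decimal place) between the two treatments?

At 9.9 °C: 172 / (9.9 − 4.1) = 172 / 5.8 = 29.655 d.
At 18.6 °C: 172 / (18.6 − 4.1) = 172 / 14.5 = 11.862 d.
Difference = |29.655 − 11.862| = 17.793 ≈ 17.8 days.

17.8 days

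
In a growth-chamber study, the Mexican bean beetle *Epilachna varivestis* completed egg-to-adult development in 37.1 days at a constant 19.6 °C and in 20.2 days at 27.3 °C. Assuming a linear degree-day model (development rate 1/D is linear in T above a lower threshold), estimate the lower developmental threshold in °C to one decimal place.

10.4 °C

Under the model K = D·(T − T_b), so D₁·(T₁ − T_b) = D₂·(T₂ − T_b).
37.1·(19.6 − T_b) = 20.2·(27.3 − T_b)
T_b = (37.1·19.6 − 20.2·27.3) / (37.1 − 20.2) = 175.70 / 16.9 = 10.396 °C ≈ 10.4 °C.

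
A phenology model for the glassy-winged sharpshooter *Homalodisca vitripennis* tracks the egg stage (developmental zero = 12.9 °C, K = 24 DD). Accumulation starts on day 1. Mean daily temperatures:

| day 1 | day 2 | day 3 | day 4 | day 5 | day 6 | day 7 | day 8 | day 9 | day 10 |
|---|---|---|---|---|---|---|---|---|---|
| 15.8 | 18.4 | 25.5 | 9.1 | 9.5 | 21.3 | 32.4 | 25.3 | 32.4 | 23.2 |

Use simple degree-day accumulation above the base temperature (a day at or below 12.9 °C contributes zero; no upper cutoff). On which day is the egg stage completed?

day 6

Daily DD above 12.9 °C: 2.9, 5.5, 12.6, 0.0, 0.0, 8.4, 19.5, 12.4, 19.5, 10.3.
Cumulative: 2.9, 8.4, 21.0, 21.0, 21.0, 29.4, 48.9, 61.3, 80.8, 91.1.
The total first reaches 24 DD on day 6.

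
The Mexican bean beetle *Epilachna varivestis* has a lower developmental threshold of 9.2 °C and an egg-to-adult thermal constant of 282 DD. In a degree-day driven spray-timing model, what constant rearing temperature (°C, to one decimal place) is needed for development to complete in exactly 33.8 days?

Required daily accumulation = 282 / 33.8 = 8.343 DD/day.
T = T_base + 8.343 = 9.2 + 8.343 = 17.543 ≈ 17.5 °C.

17.5 °C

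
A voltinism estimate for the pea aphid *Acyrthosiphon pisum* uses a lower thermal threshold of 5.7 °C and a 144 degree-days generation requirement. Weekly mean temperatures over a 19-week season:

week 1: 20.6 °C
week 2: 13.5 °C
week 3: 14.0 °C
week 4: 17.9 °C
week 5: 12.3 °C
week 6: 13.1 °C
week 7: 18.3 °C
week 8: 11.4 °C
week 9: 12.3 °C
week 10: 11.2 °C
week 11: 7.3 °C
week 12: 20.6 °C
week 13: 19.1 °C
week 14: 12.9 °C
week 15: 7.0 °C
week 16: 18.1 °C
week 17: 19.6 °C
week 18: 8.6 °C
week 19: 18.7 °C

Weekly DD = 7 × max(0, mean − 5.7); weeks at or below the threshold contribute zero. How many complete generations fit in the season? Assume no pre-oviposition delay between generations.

8 generations

Weekly DD (7 × max(0, T̄ − 5.7)): 104.3, 54.6, 58.1, 85.4, 46.2, 51.8, 88.2, 39.9, 46.2, 38.5, 11.2, 104.3, 93.8, 50.4, 9.1, 86.8, 97.3, 20.3, 91.0.
Season total = 1177.4 DD.
Complete generations = ⌊1177.4 / 144⌋ = 8.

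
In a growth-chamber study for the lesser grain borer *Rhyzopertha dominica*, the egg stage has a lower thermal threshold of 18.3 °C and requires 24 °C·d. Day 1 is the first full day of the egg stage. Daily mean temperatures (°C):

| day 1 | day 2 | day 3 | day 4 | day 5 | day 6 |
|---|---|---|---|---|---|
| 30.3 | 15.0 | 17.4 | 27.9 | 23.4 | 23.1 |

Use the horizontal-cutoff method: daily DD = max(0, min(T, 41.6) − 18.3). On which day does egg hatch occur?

day 5

Daily DD above 18.3 °C (capped at 23.3): 12.0, 0.0, 0.0, 9.6, 5.1, 4.8.
Cumulative: 12.0, 12.0, 12.0, 21.6, 26.7, 31.5.
The total first reaches 24 DD on day 5.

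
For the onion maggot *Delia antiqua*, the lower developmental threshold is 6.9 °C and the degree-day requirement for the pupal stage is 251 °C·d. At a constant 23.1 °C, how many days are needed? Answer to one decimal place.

Daily accumulation = 23.1 − 6.9 = 16.2 DD/day.
Duration = 251 / 16.2 = 15.494 ≈ 15.5 days.

15.5 days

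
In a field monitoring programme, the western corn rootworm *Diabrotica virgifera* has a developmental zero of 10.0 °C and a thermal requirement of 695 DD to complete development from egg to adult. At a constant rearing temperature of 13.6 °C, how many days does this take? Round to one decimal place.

193.1 days

Daily accumulation = 13.6 − 10.0 = 3.6 DD/day.
Duration = 695 / 3.6 = 193.056 ≈ 193.1 days.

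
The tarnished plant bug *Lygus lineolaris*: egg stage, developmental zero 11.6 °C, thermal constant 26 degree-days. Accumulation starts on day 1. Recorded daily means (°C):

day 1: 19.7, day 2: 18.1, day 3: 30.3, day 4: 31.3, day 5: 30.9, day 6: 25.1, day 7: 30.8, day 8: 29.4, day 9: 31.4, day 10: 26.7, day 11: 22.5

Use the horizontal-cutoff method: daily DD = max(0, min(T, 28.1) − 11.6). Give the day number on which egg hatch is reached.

Daily DD above 11.6 °C (capped at 16.5): 8.1, 6.5, 16.5, 16.5, 16.5, 13.5, 16.5, 16.5, 16.5, 15.1, 10.9.
Cumulative: 8.1, 14.6, 31.1, 47.6, 64.1, 77.6, 94.1, 110.6, 127.1, 142.2, 153.1.
The total first reaches 26 DD on day 3.

day 3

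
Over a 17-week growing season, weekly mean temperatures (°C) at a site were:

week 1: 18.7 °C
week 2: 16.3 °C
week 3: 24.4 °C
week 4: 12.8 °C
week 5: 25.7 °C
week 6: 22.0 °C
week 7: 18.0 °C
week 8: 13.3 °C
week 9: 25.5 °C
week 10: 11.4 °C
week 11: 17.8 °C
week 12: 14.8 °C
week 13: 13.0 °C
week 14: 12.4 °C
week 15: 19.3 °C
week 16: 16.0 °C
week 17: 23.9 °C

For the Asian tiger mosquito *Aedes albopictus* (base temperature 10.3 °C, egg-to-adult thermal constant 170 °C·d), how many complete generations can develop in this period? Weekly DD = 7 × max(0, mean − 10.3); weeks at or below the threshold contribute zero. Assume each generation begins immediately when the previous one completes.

5 generations

Weekly DD (7 × max(0, T̄ − 10.3)): 58.8, 42.0, 98.7, 17.5, 107.8, 81.9, 53.9, 21.0, 106.4, 7.7, 52.5, 31.5, 18.9, 14.7, 63.0, 39.9, 95.2.
Season total = 911.4 DD.
Complete generations = ⌊911.4 / 170⌋ = 5.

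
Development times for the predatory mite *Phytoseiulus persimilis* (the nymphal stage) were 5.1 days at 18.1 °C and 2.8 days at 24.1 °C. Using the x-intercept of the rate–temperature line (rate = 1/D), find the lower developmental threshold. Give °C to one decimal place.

Under the model K = D·(T − T_b), so D₁·(T₁ − T_b) = D₂·(T₂ − T_b).
5.1·(18.1 − T_b) = 2.8·(24.1 − T_b)
T_b = (5.1·18.1 − 2.8·24.1) / (5.1 − 2.8) = 24.83 / 2.3 = 10.796 °C ≈ 10.8 °C.

10.8 °C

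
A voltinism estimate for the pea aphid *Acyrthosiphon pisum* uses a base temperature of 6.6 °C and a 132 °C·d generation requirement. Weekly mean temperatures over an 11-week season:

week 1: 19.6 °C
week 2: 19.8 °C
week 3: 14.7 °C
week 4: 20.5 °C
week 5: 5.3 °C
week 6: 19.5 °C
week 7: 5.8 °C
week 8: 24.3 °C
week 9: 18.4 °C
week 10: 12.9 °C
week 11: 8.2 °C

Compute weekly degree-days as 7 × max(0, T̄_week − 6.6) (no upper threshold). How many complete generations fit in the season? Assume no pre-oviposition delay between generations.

Weekly DD (7 × max(0, T̄ − 6.6)): 91.0, 92.4, 56.7, 97.3, 0.0, 90.3, 0.0, 123.9, 82.6, 44.1, 11.2.
Season total = 689.5 DD.
Complete generations = ⌊689.5 / 132⌋ = 5.

5 generations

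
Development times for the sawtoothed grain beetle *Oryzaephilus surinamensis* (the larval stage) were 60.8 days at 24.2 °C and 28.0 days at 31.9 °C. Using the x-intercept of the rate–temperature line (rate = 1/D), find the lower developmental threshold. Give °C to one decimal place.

17.6 °C

Under the model K = D·(T − T_b), so D₁·(T₁ − T_b) = D₂·(T₂ − T_b).
60.8·(24.2 − T_b) = 28.0·(31.9 − T_b)
T_b = (60.8·24.2 − 28.0·31.9) / (60.8 − 28.0) = 578.16 / 32.8 = 17.627 °C ≈ 17.6 °C.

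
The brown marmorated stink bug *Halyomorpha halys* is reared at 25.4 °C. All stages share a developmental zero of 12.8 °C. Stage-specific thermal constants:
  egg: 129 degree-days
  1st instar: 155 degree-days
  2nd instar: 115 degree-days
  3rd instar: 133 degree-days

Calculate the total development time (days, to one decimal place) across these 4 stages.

42.2 days

Daily accumulation at 25.4 °C = 25.4 − 12.8 = 12.6 DD/day.
Total K = 129 + 155 + 115 + 133 = 532 DD.
Total duration = 532 / 12.6 = 42.222 ≈ 42.2 days.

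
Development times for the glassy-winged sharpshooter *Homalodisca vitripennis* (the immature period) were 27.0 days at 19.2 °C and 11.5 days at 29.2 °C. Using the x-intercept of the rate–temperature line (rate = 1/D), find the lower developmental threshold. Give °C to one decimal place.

11.8 °C

Linear rate model ⇒ the product D·(T − T_b) is constant across temperatures.
27.0·(19.2 − T_b) = 11.5·(29.2 − T_b)
T_b = (27.0·19.2 − 11.5·29.2) / (27.0 − 11.5) = 182.60 / 15.5 = 11.781 °C ≈ 11.8 °C.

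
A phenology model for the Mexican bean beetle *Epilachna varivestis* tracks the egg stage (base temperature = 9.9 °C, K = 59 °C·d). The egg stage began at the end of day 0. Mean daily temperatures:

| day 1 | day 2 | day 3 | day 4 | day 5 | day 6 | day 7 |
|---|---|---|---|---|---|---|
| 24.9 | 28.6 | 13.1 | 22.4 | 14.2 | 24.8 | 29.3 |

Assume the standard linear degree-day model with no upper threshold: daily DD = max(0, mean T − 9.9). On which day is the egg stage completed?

day 6

Daily DD above 9.9 °C: 15.0, 18.7, 3.2, 12.5, 4.3, 14.9, 19.4.
Cumulative: 15.0, 33.7, 36.9, 49.4, 53.7, 68.6, 88.0.
The total first reaches 59 DD on day 6.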